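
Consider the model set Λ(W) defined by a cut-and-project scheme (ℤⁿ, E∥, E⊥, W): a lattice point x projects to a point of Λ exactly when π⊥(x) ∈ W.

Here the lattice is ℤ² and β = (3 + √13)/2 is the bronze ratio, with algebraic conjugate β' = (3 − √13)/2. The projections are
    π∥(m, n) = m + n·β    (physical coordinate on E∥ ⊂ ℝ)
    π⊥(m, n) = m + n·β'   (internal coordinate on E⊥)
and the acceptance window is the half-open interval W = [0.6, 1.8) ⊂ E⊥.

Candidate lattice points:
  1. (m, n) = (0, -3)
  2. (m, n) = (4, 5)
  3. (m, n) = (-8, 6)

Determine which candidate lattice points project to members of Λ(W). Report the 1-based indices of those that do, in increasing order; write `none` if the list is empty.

β' = (3−√13)/2 ≈ -0.30278.
[1] lift (0,-3): star map gives 0.90833; window check 0.6 ≤ 0.90833 < 1.8 is true → IN Λ
[2] lift (4,5): star map gives 2.48612; window check 0.6 ≤ 2.48612 < 1.8 is false → out
[3] lift (-8,6): star map gives -9.81665; window check 0.6 ≤ -9.81665 < 1.8 is false → out

1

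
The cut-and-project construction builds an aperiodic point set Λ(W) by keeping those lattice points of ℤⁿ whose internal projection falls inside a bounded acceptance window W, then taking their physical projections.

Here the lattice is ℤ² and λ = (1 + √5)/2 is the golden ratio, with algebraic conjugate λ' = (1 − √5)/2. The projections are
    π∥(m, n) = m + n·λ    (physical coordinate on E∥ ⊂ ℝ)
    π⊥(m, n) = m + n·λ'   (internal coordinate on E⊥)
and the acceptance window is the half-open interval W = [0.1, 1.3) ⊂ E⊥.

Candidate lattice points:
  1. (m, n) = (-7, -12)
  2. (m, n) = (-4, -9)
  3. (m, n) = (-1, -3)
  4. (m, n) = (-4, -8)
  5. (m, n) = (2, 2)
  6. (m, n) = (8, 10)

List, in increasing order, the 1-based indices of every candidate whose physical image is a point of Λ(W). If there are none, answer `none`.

Compute λ' = (1−√5)/2 = -0.6180, so π⊥(m,n) = m -0.6180·n.
[1] lift (-7,-12): star map gives 0.4164; window check 0.1 ≤ 0.4164 < 1.3 is true → IN Λ
[2] lift (-4,-9): star map gives 1.5623; window check 0.1 ≤ 1.5623 < 1.3 is false → out
[3] lift (-1,-3): star map gives 0.8541; window check 0.1 ≤ 0.8541 < 1.3 is true → IN Λ
[4] lift (-4,-8): star map gives 0.9443; window check 0.1 ≤ 0.9443 < 1.3 is true → IN Λ
[5] lift (2,2): star map gives 0.7639; window check 0.1 ≤ 0.7639 < 1.3 is true → IN Λ
[6] lift (8,10): star map gives 1.8197; window check 0.1 ≤ 1.8197 < 1.3 is false → out

1, 3, 4, 5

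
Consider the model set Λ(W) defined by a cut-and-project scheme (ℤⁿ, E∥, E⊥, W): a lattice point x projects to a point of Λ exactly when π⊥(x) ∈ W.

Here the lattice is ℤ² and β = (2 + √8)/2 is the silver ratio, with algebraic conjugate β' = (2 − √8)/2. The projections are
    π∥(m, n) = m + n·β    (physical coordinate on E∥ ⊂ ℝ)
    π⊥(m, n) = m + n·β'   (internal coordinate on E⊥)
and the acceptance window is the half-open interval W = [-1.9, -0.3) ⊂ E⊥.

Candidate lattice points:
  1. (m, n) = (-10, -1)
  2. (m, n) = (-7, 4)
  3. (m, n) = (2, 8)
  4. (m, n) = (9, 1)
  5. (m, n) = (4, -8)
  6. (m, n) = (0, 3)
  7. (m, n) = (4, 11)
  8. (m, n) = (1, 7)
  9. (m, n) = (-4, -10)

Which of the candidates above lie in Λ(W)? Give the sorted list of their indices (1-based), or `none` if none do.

β' = (2−√8)/2 ≈ -0.4142.
candidate 1: (m,n)=(-10,-1) → π∥ = -10-1·β ≈ -12.4142, π⊥ = -10-1·β' ≈ -9.5858 ∉ [-1.9, -0.3) ⇒ out
candidate 2: (m,n)=(-7,4) → π∥ = -7+4·β ≈ 2.6569, π⊥ = -7+4·β' ≈ -8.6569 ∉ [-1.9, -0.3) ⇒ out
candidate 3: (m,n)=(2,8) → π∥ = 2+8·β ≈ 21.3137, π⊥ = 2+8·β' ≈ -1.3137 ∈ [-1.9, -0.3) ⇒ IN Λ
candidate 4: (m,n)=(9,1) → π∥ = 9+1·β ≈ 11.4142, π⊥ = 9+1·β' ≈ 8.5858 ∉ [-1.9, -0.3) ⇒ out
candidate 5: (m,n)=(4,-8) → π∥ = 4-8·β ≈ -15.3137, π⊥ = 4-8·β' ≈ 7.3137 ∉ [-1.9, -0.3) ⇒ out
candidate 6: (m,n)=(0,3) → π∥ = 0+3·β ≈ 7.2426, π⊥ = 0+3·β' ≈ -1.2426 ∈ [-1.9, -0.3) ⇒ IN Λ
candidate 7: (m,n)=(4,11) → π∥ = 4+11·β ≈ 30.5563, π⊥ = 4+11·β' ≈ -0.5563 ∈ [-1.9, -0.3) ⇒ IN Λ
candidate 8: (m,n)=(1,7) → π∥ = 1+7·β ≈ 17.8995, π⊥ = 1+7·β' ≈ -1.8995 ∈ [-1.9, -0.3) ⇒ IN Λ
candidate 9: (m,n)=(-4,-10) → π∥ = -4-10·β ≈ -28.1421, π⊥ = -4-10·β' ≈ 0.1421 ∉ [-1.9, -0.3) ⇒ out

3, 6, 7, 8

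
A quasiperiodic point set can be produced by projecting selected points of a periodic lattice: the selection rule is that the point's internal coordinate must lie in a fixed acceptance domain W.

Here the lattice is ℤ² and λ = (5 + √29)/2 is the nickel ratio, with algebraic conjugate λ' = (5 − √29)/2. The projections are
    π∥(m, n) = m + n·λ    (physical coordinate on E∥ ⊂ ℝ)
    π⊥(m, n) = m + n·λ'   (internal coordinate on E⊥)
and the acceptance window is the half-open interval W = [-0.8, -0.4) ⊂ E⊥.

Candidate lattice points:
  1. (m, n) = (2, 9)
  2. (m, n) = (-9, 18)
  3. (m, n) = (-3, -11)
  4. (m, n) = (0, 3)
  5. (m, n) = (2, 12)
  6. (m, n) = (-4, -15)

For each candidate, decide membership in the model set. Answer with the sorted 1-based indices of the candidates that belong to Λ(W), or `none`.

λ' = (5−√29)/2 ≈ -0.1926.
candidate 1: (m,n)=(2,9) → π∥ = 2+9·λ ≈ 48.7332, π⊥ = 2+9·λ' ≈ 0.2668 ∉ [-0.8, -0.4) ⇒ out
candidate 2: (m,n)=(-9,18) → π∥ = -9+18·λ ≈ 84.4665, π⊥ = -9+18·λ' ≈ -12.4665 ∉ [-0.8, -0.4) ⇒ out
candidate 3: (m,n)=(-3,-11) → π∥ = -3-11·λ ≈ -60.1184, π⊥ = -3-11·λ' ≈ -0.8816 ∉ [-0.8, -0.4) ⇒ out
candidate 4: (m,n)=(0,3) → π∥ = 0+3·λ ≈ 15.5777, π⊥ = 0+3·λ' ≈ -0.5777 ∈ [-0.8, -0.4) ⇒ IN Λ
candidate 5: (m,n)=(2,12) → π∥ = 2+12·λ ≈ 64.3110, π⊥ = 2+12·λ' ≈ -0.3110 ∉ [-0.8, -0.4) ⇒ out
candidate 6: (m,n)=(-4,-15) → π∥ = -4-15·λ ≈ -81.8887, π⊥ = -4-15·λ' ≈ -1.1113 ∉ [-0.8, -0.4) ⇒ out

4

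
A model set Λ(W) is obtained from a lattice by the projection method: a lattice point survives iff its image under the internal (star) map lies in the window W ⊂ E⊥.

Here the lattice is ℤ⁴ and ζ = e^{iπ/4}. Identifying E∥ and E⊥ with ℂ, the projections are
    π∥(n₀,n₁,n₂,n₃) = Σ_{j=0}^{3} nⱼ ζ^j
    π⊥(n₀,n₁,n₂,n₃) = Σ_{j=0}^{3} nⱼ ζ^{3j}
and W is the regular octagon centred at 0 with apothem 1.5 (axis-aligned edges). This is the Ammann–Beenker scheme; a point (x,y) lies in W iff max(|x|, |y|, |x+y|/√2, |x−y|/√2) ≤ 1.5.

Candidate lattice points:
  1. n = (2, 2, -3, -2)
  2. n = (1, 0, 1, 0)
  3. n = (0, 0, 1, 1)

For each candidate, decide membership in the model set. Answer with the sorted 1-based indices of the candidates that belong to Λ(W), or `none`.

π⊥(n) = n₀ + n₁ζ³ + n₂ζ⁶ + n₃ζ⁹ where ζ = e^{iπ/4}.
#1 (2, 2, -3, -2): internal (-0.828427, 3.000000); octagon support 3.000000 vs apothem 1.5 → ∉ W
#2 (1, 0, 1, 0): internal (1.000000, -1.000000); octagon support 1.414214 vs apothem 1.5 → ∈ W
#3 (0, 0, 1, 1): internal (0.707107, -0.292893); octagon support 0.707107 vs apothem 1.5 → ∈ W

2, 3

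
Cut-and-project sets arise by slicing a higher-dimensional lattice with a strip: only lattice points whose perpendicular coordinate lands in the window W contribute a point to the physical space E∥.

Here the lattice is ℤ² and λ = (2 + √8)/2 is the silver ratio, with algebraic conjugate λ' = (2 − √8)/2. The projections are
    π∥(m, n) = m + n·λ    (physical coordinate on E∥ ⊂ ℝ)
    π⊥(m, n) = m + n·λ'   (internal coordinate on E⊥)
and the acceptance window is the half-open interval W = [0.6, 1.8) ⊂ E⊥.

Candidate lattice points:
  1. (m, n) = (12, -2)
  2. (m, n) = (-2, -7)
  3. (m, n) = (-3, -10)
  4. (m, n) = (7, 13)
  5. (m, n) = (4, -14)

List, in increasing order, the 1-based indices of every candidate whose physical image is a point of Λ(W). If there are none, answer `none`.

2, 3, 4

Numerically λ ≈ 2.41421 and λ' = −1/λ ≈ -0.41421.
candidate 1: (m,n)=(12,-2) → π∥ = 12-2·λ ≈ 7.17157, π⊥ = 12-2·λ' ≈ 12.82843 ∉ [0.6, 1.8) ⇒ out
candidate 2: (m,n)=(-2,-7) → π∥ = -2-7·λ ≈ -18.89949, π⊥ = -2-7·λ' ≈ 0.89949 ∈ [0.6, 1.8) ⇒ IN Λ
candidate 3: (m,n)=(-3,-10) → π∥ = -3-10·λ ≈ -27.14214, π⊥ = -3-10·λ' ≈ 1.14214 ∈ [0.6, 1.8) ⇒ IN Λ
candidate 4: (m,n)=(7,13) → π∥ = 7+13·λ ≈ 38.38478, π⊥ = 7+13·λ' ≈ 1.61522 ∈ [0.6, 1.8) ⇒ IN Λ
candidate 5: (m,n)=(4,-14) → π∥ = 4-14·λ ≈ -29.79899, π⊥ = 4-14·λ' ≈ 9.79899 ∉ [0.6, 1.8) ⇒ out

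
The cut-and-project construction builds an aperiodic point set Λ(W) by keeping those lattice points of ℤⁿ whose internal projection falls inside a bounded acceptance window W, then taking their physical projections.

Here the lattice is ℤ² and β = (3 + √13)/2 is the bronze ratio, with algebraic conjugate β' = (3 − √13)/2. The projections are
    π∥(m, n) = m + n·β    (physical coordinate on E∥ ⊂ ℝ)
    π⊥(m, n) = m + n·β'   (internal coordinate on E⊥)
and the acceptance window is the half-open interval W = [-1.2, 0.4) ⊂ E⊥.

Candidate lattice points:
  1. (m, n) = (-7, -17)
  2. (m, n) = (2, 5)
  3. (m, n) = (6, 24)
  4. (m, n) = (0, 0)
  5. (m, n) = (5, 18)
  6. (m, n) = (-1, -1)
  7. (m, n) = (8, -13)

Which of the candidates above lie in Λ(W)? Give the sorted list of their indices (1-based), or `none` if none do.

Numerically β ≈ 3.302776 and β' = −1/β ≈ -0.302776.
[1] lift (-7,-17): star map gives -1.852814; window check -1.2 ≤ -1.852814 < 0.4 is false → out
[2] lift (2,5): star map gives 0.486122; window check -1.2 ≤ 0.486122 < 0.4 is false → out
[3] lift (6,24): star map gives -1.266615; window check -1.2 ≤ -1.266615 < 0.4 is false → out
[4] lift (0,0): star map gives 0.000000; window check -1.2 ≤ 0.000000 < 0.4 is true → IN Λ
[5] lift (5,18): star map gives -0.449961; window check -1.2 ≤ -0.449961 < 0.4 is true → IN Λ
[6] lift (-1,-1): star map gives -0.697224; window check -1.2 ≤ -0.697224 < 0.4 is true → IN Λ
[7] lift (8,-13): star map gives 11.936083; window check -1.2 ≤ 11.936083 < 0.4 is false → out

4, 5, 6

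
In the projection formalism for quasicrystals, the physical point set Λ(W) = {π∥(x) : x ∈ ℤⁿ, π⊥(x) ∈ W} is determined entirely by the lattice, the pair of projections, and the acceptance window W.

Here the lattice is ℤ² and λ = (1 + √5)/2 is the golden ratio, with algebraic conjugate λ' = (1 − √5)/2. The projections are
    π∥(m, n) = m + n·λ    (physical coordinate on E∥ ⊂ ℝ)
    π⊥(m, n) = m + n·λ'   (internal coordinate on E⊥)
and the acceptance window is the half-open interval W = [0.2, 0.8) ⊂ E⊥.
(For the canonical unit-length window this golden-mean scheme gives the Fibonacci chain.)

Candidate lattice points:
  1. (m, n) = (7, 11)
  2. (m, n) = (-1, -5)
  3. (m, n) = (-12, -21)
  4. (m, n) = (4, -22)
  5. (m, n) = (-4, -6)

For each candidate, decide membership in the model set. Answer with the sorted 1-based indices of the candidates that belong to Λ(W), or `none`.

1

Compute λ' = (1−√5)/2 = -0.618034, so π⊥(m,n) = m -0.618034·n.
#1 (7,11): internal coord 7 + (11)·λ' = +0.201626; +0.201626 ∈ [0.2, 0.8) → IN Λ
#2 (-1,-5): internal coord -1 + (-5)·λ' = +2.090170; +2.090170 ∉ [0.2, 0.8) → out
#3 (-12,-21): internal coord -12 + (-21)·λ' = +0.978714; +0.978714 ∉ [0.2, 0.8) → out
#4 (4,-22): internal coord 4 + (-22)·λ' = +17.596748; +17.596748 ∉ [0.2, 0.8) → out
#5 (-4,-6): internal coord -4 + (-6)·λ' = -0.291796; -0.291796 ∉ [0.2, 0.8) → out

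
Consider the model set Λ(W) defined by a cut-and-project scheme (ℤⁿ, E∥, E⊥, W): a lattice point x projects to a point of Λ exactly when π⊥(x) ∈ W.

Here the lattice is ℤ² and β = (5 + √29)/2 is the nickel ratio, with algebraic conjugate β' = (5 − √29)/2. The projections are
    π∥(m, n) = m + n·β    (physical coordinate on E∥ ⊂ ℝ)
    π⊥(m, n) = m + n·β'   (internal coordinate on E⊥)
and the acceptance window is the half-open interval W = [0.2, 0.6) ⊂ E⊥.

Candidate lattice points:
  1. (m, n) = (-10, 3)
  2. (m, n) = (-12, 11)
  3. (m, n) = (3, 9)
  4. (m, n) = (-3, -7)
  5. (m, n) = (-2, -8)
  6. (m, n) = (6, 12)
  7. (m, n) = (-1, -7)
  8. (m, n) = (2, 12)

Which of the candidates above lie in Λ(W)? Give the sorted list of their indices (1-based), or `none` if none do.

7

Numerically β ≈ 5.192582 and β' = −1/β ≈ -0.192582.
[1] lift (-10,3): star map gives -10.577747; window check 0.2 ≤ -10.577747 < 0.6 is false → out
[2] lift (-12,11): star map gives -14.118406; window check 0.2 ≤ -14.118406 < 0.6 is false → out
[3] lift (3,9): star map gives 1.266758; window check 0.2 ≤ 1.266758 < 0.6 is false → out
[4] lift (-3,-7): star map gives -1.651923; window check 0.2 ≤ -1.651923 < 0.6 is false → out
[5] lift (-2,-8): star map gives -0.459341; window check 0.2 ≤ -0.459341 < 0.6 is false → out
[6] lift (6,12): star map gives 3.689011; window check 0.2 ≤ 3.689011 < 0.6 is false → out
[7] lift (-1,-7): star map gives 0.348077; window check 0.2 ≤ 0.348077 < 0.6 is true → IN Λ
[8] lift (2,12): star map gives -0.310989; window check 0.2 ≤ -0.310989 < 0.6 is false → out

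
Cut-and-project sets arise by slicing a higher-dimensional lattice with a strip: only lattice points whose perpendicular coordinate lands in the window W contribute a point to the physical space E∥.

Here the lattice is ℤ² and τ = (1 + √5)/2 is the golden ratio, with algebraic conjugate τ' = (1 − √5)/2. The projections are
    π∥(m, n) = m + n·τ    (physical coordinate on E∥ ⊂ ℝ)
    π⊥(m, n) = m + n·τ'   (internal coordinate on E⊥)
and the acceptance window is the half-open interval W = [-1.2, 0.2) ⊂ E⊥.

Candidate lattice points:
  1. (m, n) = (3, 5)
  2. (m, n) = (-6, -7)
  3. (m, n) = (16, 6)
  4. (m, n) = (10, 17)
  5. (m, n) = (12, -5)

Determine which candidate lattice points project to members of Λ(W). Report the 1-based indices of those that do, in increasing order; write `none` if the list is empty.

Compute τ' = (1−√5)/2 = -0.6180, so π⊥(m,n) = m -0.6180·n.
[1] lift (3,5): star map gives -0.0902; window check -1.2 ≤ -0.0902 < 0.2 is true → IN Λ
[2] lift (-6,-7): star map gives -1.6738; window check -1.2 ≤ -1.6738 < 0.2 is false → out
[3] lift (16,6): star map gives 12.2918; window check -1.2 ≤ 12.2918 < 0.2 is false → out
[4] lift (10,17): star map gives -0.5066; window check -1.2 ≤ -0.5066 < 0.2 is true → IN Λ
[5] lift (12,-5): star map gives 15.0902; window check -1.2 ≤ 15.0902 < 0.2 is false → out

1, 4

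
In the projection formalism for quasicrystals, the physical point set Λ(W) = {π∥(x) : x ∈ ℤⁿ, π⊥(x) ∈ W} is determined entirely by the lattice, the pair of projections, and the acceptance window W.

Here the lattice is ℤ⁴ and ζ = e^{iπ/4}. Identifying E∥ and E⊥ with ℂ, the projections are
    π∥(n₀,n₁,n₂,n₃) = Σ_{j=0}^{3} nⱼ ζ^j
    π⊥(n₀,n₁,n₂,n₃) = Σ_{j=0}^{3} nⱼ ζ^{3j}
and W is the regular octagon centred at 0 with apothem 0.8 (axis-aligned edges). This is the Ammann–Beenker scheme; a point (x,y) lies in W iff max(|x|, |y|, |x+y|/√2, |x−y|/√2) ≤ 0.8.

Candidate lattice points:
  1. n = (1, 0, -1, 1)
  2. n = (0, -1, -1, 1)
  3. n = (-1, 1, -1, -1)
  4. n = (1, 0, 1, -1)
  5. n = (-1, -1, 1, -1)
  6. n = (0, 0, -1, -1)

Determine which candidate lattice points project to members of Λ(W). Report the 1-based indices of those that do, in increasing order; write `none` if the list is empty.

With ζ = e^{iπ/4} the internal vectors are ζ^0,ζ^3,ζ^6,ζ^9.
#1 (1, 0, -1, 1): internal (1.707107, 1.707107); octagon support 2.414214 vs apothem 0.8 → ∉ W
#2 (0, -1, -1, 1): internal (1.414214, 1.000000); octagon support 1.707107 vs apothem 0.8 → ∉ W
#3 (-1, 1, -1, -1): internal (-2.414214, 1.000000); octagon support 2.414214 vs apothem 0.8 → ∉ W
#4 (1, 0, 1, -1): internal (0.292893, -1.707107); octagon support 1.707107 vs apothem 0.8 → ∉ W
#5 (-1, -1, 1, -1): internal (-1.000000, -2.414214); octagon support 2.414214 vs apothem 0.8 → ∉ W
#6 (0, 0, -1, -1): internal (-0.707107, 0.292893); octagon support 0.707107 vs apothem 0.8 → ∈ W

6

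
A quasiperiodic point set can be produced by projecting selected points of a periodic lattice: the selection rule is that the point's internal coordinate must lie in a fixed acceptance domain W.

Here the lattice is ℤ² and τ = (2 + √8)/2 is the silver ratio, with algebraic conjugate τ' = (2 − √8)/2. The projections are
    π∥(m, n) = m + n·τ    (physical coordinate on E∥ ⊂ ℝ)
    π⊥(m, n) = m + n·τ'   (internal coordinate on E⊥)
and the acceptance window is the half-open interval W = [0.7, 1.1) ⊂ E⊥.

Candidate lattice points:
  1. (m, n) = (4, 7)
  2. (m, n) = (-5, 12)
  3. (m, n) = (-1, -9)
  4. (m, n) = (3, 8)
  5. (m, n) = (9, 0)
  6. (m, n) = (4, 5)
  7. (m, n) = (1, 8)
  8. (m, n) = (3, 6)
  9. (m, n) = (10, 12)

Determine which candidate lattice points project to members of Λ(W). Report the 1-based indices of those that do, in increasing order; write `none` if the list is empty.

none

Compute τ' = (2−√8)/2 = -0.414214, so π⊥(m,n) = m -0.414214·n.
[1] lift (4,7): star map gives 1.100505; window check 0.7 ≤ 1.100505 < 1.1 is false → out
[2] lift (-5,12): star map gives -9.970563; window check 0.7 ≤ -9.970563 < 1.1 is false → out
[3] lift (-1,-9): star map gives 2.727922; window check 0.7 ≤ 2.727922 < 1.1 is false → out
[4] lift (3,8): star map gives -0.313708; window check 0.7 ≤ -0.313708 < 1.1 is false → out
[5] lift (9,0): star map gives 9.000000; window check 0.7 ≤ 9.000000 < 1.1 is false → out
[6] lift (4,5): star map gives 1.928932; window check 0.7 ≤ 1.928932 < 1.1 is false → out
[7] lift (1,8): star map gives -2.313708; window check 0.7 ≤ -2.313708 < 1.1 is false → out
[8] lift (3,6): star map gives 0.514719; window check 0.7 ≤ 0.514719 < 1.1 is false → out
[9] lift (10,12): star map gives 5.029437; window check 0.7 ≤ 5.029437 < 1.1 is false → out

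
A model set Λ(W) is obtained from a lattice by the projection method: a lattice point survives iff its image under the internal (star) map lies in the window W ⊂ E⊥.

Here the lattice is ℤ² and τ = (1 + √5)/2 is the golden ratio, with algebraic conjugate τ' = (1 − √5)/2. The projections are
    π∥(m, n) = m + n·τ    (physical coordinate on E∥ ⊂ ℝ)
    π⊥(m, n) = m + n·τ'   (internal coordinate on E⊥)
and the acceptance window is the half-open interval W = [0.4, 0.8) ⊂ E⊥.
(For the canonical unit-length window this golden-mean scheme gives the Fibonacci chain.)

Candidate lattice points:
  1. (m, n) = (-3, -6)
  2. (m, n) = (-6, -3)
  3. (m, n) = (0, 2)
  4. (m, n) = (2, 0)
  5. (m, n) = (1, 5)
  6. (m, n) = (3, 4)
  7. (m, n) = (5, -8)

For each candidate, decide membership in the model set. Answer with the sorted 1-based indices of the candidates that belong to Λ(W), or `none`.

Numerically τ ≈ 1.6180 and τ' = −1/τ ≈ -0.6180.
candidate 1: (m,n)=(-3,-6) → π∥ = -3-6·τ ≈ -12.7082, π⊥ = -3-6·τ' ≈ 0.7082 ∈ [0.4, 0.8) ⇒ IN Λ
candidate 2: (m,n)=(-6,-3) → π∥ = -6-3·τ ≈ -10.8541, π⊥ = -6-3·τ' ≈ -4.1459 ∉ [0.4, 0.8) ⇒ out
candidate 3: (m,n)=(0,2) → π∥ = 0+2·τ ≈ 3.2361, π⊥ = 0+2·τ' ≈ -1.2361 ∉ [0.4, 0.8) ⇒ out
candidate 4: (m,n)=(2,0) → π∥ = 2+0·τ ≈ 2.0000, π⊥ = 2+0·τ' ≈ 2.0000 ∉ [0.4, 0.8) ⇒ out
candidate 5: (m,n)=(1,5) → π∥ = 1+5·τ ≈ 9.0902, π⊥ = 1+5·τ' ≈ -2.0902 ∉ [0.4, 0.8) ⇒ out
candidate 6: (m,n)=(3,4) → π∥ = 3+4·τ ≈ 9.4721, π⊥ = 3+4·τ' ≈ 0.5279 ∈ [0.4, 0.8) ⇒ IN Λ
candidate 7: (m,n)=(5,-8) → π∥ = 5-8·τ ≈ -7.9443, π⊥ = 5-8·τ' ≈ 9.9443 ∉ [0.4, 0.8) ⇒ out

1, 6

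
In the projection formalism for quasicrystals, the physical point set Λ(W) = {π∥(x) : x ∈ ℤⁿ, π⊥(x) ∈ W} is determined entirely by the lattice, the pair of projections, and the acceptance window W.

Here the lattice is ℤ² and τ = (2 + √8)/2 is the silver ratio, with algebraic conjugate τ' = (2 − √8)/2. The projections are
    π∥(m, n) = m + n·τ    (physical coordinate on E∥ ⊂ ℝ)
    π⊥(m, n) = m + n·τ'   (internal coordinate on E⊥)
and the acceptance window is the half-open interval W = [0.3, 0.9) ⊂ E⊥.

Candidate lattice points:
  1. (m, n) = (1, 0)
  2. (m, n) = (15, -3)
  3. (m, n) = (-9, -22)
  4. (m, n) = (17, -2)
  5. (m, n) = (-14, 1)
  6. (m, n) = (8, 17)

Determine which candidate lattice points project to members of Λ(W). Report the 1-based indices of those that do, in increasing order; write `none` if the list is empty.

Numerically τ ≈ 2.4142 and τ' = −1/τ ≈ -0.4142.
candidate 1: (m,n)=(1,0) → π∥ = 1+0·τ ≈ 1.0000, π⊥ = 1+0·τ' ≈ 1.0000 ∉ [0.3, 0.9) ⇒ out
candidate 2: (m,n)=(15,-3) → π∥ = 15-3·τ ≈ 7.7574, π⊥ = 15-3·τ' ≈ 16.2426 ∉ [0.3, 0.9) ⇒ out
candidate 3: (m,n)=(-9,-22) → π∥ = -9-22·τ ≈ -62.1127, π⊥ = -9-22·τ' ≈ 0.1127 ∉ [0.3, 0.9) ⇒ out
candidate 4: (m,n)=(17,-2) → π∥ = 17-2·τ ≈ 12.1716, π⊥ = 17-2·τ' ≈ 17.8284 ∉ [0.3, 0.9) ⇒ out
candidate 5: (m,n)=(-14,1) → π∥ = -14+1·τ ≈ -11.5858, π⊥ = -14+1·τ' ≈ -14.4142 ∉ [0.3, 0.9) ⇒ out
candidate 6: (m,n)=(8,17) → π∥ = 8+17·τ ≈ 49.0416, π⊥ = 8+17·τ' ≈ 0.9584 ∉ [0.3, 0.9) ⇒ out

none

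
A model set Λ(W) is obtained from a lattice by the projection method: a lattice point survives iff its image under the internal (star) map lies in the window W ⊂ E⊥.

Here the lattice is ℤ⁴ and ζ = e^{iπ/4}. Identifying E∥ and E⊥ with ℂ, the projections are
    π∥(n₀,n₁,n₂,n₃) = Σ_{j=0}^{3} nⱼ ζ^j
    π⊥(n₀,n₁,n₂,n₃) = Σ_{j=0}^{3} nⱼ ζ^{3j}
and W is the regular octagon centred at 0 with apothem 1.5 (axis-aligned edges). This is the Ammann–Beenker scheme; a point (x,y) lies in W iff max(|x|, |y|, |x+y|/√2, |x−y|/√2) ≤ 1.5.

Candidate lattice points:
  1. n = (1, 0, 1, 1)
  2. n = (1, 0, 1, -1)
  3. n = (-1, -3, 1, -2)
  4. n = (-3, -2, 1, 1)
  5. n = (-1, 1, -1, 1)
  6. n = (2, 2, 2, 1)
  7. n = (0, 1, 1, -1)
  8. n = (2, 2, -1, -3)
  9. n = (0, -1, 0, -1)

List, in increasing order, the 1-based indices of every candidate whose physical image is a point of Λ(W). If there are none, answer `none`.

6, 9

π⊥(n) = n₀ + n₁ζ³ + n₂ζ⁶ + n₃ζ⁹ where ζ = e^{iπ/4}.
#1 (1, 0, 1, 1): internal (1.707107, -0.292893); octagon support 1.707107 vs apothem 1.5 → ∉ W
#2 (1, 0, 1, -1): internal (0.292893, -1.707107); octagon support 1.707107 vs apothem 1.5 → ∉ W
#3 (-1, -3, 1, -2): internal (-0.292893, -4.535534); octagon support 4.535534 vs apothem 1.5 → ∉ W
#4 (-3, -2, 1, 1): internal (-0.878680, -1.707107); octagon support 1.828427 vs apothem 1.5 → ∉ W
#5 (-1, 1, -1, 1): internal (-1.000000, 2.414214); octagon support 2.414214 vs apothem 1.5 → ∉ W
#6 (2, 2, 2, 1): internal (1.292893, 0.121320); octagon support 1.292893 vs apothem 1.5 → ∈ W
#7 (0, 1, 1, -1): internal (-1.414214, -1.000000); octagon support 1.707107 vs apothem 1.5 → ∉ W
#8 (2, 2, -1, -3): internal (-1.535534, 0.292893); octagon support 1.535534 vs apothem 1.5 → ∉ W
#9 (0, -1, 0, -1): internal (0.000000, -1.414214); octagon support 1.414214 vs apothem 1.5 → ∈ W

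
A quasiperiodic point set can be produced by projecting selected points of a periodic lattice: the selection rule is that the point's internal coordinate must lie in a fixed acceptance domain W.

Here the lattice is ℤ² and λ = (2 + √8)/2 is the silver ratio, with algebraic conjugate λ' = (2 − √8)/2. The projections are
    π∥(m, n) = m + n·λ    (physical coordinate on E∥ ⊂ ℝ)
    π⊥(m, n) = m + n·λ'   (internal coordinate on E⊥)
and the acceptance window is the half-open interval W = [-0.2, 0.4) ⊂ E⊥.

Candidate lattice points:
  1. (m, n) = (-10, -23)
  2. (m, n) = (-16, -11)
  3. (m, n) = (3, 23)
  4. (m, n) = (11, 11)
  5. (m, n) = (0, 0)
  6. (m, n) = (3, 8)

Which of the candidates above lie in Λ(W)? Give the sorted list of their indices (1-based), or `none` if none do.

Compute λ' = (2−√8)/2 = -0.41421, so π⊥(m,n) = m -0.41421·n.
candidate 1: (m,n)=(-10,-23) → π∥ = -10-23·λ ≈ -65.52691, π⊥ = -10-23·λ' ≈ -0.47309 ∉ [-0.2, 0.4) ⇒ out
candidate 2: (m,n)=(-16,-11) → π∥ = -16-11·λ ≈ -42.55635, π⊥ = -16-11·λ' ≈ -11.44365 ∉ [-0.2, 0.4) ⇒ out
candidate 3: (m,n)=(3,23) → π∥ = 3+23·λ ≈ 58.52691, π⊥ = 3+23·λ' ≈ -6.52691 ∉ [-0.2, 0.4) ⇒ out
candidate 4: (m,n)=(11,11) → π∥ = 11+11·λ ≈ 37.55635, π⊥ = 11+11·λ' ≈ 6.44365 ∉ [-0.2, 0.4) ⇒ out
candidate 5: (m,n)=(0,0) → π∥ = 0+0·λ ≈ 0.00000, π⊥ = 0+0·λ' ≈ 0.00000 ∈ [-0.2, 0.4) ⇒ IN Λ
candidate 6: (m,n)=(3,8) → π∥ = 3+8·λ ≈ 22.31371, π⊥ = 3+8·λ' ≈ -0.31371 ∉ [-0.2, 0.4) ⇒ out

5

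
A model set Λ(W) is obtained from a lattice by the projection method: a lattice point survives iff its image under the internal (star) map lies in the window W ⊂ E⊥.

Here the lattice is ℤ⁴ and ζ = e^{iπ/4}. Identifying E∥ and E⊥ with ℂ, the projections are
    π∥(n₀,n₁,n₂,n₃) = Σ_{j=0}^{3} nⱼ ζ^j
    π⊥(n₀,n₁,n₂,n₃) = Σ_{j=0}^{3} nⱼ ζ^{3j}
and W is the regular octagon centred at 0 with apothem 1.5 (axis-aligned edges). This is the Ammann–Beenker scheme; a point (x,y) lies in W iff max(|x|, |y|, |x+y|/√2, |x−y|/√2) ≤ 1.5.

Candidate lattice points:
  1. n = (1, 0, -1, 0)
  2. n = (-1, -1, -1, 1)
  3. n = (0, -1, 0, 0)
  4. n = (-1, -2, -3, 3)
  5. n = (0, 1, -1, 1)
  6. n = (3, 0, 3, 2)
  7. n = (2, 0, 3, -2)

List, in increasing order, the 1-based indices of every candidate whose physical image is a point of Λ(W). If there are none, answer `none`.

1, 2, 3

With ζ = e^{iπ/4} the internal vectors are ζ^0,ζ^3,ζ^6,ζ^9.
candidate 1: n = (1, 0, -1, 0) → π⊥ ≈ (+1.00000, +1.00000); max(|x|,|y|,|x±y|/√2) = 1.41421 ≤ 1.5 ⇒ ∈ W
candidate 2: n = (-1, -1, -1, 1) → π⊥ ≈ (+0.41421, +1.00000); max(|x|,|y|,|x±y|/√2) = 1.00000 ≤ 1.5 ⇒ ∈ W
candidate 3: n = (0, -1, 0, 0) → π⊥ ≈ (+0.70711, -0.70711); max(|x|,|y|,|x±y|/√2) = 1.00000 ≤ 1.5 ⇒ ∈ W
candidate 4: n = (-1, -2, -3, 3) → π⊥ ≈ (+2.53553, +3.70711); max(|x|,|y|,|x±y|/√2) = 4.41421 > 1.5 ⇒ ∉ W
candidate 5: n = (0, 1, -1, 1) → π⊥ ≈ (+0.00000, +2.41421); max(|x|,|y|,|x±y|/√2) = 2.41421 > 1.5 ⇒ ∉ W
candidate 6: n = (3, 0, 3, 2) → π⊥ ≈ (+4.41421, -1.58579); max(|x|,|y|,|x±y|/√2) = 4.41421 > 1.5 ⇒ ∉ W
candidate 7: n = (2, 0, 3, -2) → π⊥ ≈ (+0.58579, -4.41421); max(|x|,|y|,|x±y|/√2) = 4.41421 > 1.5 ⇒ ∉ W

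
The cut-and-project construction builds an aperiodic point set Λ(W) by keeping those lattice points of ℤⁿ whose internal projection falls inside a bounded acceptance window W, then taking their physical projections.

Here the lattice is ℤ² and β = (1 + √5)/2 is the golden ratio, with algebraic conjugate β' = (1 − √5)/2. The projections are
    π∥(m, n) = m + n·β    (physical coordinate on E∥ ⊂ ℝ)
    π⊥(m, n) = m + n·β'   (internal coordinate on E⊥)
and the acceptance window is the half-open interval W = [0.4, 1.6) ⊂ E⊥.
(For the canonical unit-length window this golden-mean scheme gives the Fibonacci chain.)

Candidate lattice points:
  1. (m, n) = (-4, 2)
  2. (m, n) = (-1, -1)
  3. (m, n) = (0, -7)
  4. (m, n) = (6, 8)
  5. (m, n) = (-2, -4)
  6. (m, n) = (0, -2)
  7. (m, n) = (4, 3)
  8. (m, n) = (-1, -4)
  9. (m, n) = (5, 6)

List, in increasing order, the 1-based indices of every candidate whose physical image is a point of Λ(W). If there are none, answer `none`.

β' = (1−√5)/2 ≈ -0.6180.
#1 (-4,2): internal coord -4 + (2)·β' = -5.2361; -5.2361 ∉ [0.4, 1.6) → out
#2 (-1,-1): internal coord -1 + (-1)·β' = -0.3820; -0.3820 ∉ [0.4, 1.6) → out
#3 (0,-7): internal coord 0 + (-7)·β' = +4.3262; +4.3262 ∉ [0.4, 1.6) → out
#4 (6,8): internal coord 6 + (8)·β' = +1.0557; +1.0557 ∈ [0.4, 1.6) → IN Λ
#5 (-2,-4): internal coord -2 + (-4)·β' = +0.4721; +0.4721 ∈ [0.4, 1.6) → IN Λ
#6 (0,-2): internal coord 0 + (-2)·β' = +1.2361; +1.2361 ∈ [0.4, 1.6) → IN Λ
#7 (4,3): internal coord 4 + (3)·β' = +2.1459; +2.1459 ∉ [0.4, 1.6) → out
#8 (-1,-4): internal coord -1 + (-4)·β' = +1.4721; +1.4721 ∈ [0.4, 1.6) → IN Λ
#9 (5,6): internal coord 5 + (6)·β' = +1.2918; +1.2918 ∈ [0.4, 1.6) → IN Λ

4, 5, 6, 8, 9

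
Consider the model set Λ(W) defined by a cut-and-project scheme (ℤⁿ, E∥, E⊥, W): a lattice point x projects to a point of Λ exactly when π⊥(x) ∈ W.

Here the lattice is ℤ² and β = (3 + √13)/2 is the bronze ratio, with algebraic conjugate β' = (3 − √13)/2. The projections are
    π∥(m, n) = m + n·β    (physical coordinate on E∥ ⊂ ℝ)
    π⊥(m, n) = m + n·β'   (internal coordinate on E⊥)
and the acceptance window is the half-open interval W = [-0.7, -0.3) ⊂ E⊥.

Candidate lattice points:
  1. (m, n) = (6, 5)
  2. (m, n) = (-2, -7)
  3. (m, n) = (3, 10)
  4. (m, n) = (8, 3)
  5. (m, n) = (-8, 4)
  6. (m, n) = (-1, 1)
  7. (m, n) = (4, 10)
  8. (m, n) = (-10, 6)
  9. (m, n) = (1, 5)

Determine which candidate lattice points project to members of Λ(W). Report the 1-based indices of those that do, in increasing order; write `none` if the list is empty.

9

Compute β' = (3−√13)/2 = -0.30278, so π⊥(m,n) = m -0.30278·n.
#1 (6,5): internal coord 6 + (5)·β' = +4.48612; +4.48612 ∉ [-0.7, -0.3) → out
#2 (-2,-7): internal coord -2 + (-7)·β' = +0.11943; +0.11943 ∉ [-0.7, -0.3) → out
#3 (3,10): internal coord 3 + (10)·β' = -0.02776; -0.02776 ∉ [-0.7, -0.3) → out
#4 (8,3): internal coord 8 + (3)·β' = +7.09167; +7.09167 ∉ [-0.7, -0.3) → out
#5 (-8,4): internal coord -8 + (4)·β' = -9.21110; -9.21110 ∉ [-0.7, -0.3) → out
#6 (-1,1): internal coord -1 + (1)·β' = -1.30278; -1.30278 ∉ [-0.7, -0.3) → out
#7 (4,10): internal coord 4 + (10)·β' = +0.97224; +0.97224 ∉ [-0.7, -0.3) → out
#8 (-10,6): internal coord -10 + (6)·β' = -11.81665; -11.81665 ∉ [-0.7, -0.3) → out
#9 (1,5): internal coord 1 + (5)·β' = -0.51388; -0.51388 ∈ [-0.7, -0.3) → IN Λ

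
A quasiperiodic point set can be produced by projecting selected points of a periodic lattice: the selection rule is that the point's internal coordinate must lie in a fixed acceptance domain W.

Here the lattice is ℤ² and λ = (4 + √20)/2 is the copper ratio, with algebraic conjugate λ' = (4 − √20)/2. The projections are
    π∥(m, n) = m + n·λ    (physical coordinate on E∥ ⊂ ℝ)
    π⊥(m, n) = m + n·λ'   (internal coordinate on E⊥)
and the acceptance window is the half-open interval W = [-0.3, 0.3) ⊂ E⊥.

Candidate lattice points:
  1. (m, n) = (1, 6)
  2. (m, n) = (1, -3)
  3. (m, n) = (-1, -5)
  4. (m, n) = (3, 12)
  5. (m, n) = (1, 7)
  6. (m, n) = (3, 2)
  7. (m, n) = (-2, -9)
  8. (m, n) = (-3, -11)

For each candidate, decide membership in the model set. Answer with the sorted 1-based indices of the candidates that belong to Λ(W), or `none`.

Compute λ' = (4−√20)/2 = -0.236068, so π⊥(m,n) = m -0.236068·n.
[1] lift (1,6): star map gives -0.416408; window check -0.3 ≤ -0.416408 < 0.3 is false → out
[2] lift (1,-3): star map gives 1.708204; window check -0.3 ≤ 1.708204 < 0.3 is false → out
[3] lift (-1,-5): star map gives 0.180340; window check -0.3 ≤ 0.180340 < 0.3 is true → IN Λ
[4] lift (3,12): star map gives 0.167184; window check -0.3 ≤ 0.167184 < 0.3 is true → IN Λ
[5] lift (1,7): star map gives -0.652476; window check -0.3 ≤ -0.652476 < 0.3 is false → out
[6] lift (3,2): star map gives 2.527864; window check -0.3 ≤ 2.527864 < 0.3 is false → out
[7] lift (-2,-9): star map gives 0.124612; window check -0.3 ≤ 0.124612 < 0.3 is true → IN Λ
[8] lift (-3,-11): star map gives -0.403252; window check -0.3 ≤ -0.403252 < 0.3 is false → out

3, 4, 7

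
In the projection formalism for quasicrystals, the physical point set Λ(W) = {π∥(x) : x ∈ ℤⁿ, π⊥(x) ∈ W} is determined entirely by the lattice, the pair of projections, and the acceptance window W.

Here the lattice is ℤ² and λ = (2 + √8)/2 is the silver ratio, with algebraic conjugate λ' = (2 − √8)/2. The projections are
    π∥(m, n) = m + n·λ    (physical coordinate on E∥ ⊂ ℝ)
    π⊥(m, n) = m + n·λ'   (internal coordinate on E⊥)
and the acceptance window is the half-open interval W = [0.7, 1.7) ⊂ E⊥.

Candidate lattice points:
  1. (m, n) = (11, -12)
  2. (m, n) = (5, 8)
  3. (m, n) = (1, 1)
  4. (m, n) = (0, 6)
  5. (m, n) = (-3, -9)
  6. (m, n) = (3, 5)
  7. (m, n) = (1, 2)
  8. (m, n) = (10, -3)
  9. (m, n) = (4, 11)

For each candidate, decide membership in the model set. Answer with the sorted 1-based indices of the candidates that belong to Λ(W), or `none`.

2, 5, 6

Numerically λ ≈ 2.4142 and λ' = −1/λ ≈ -0.4142.
candidate 1: (m,n)=(11,-12) → π∥ = 11-12·λ ≈ -17.9706, π⊥ = 11-12·λ' ≈ 15.9706 ∉ [0.7, 1.7) ⇒ out
candidate 2: (m,n)=(5,8) → π∥ = 5+8·λ ≈ 24.3137, π⊥ = 5+8·λ' ≈ 1.6863 ∈ [0.7, 1.7) ⇒ IN Λ
candidate 3: (m,n)=(1,1) → π∥ = 1+1·λ ≈ 3.4142, π⊥ = 1+1·λ' ≈ 0.5858 ∉ [0.7, 1.7) ⇒ out
candidate 4: (m,n)=(0,6) → π∥ = 0+6·λ ≈ 14.4853, π⊥ = 0+6·λ' ≈ -2.4853 ∉ [0.7, 1.7) ⇒ out
candidate 5: (m,n)=(-3,-9) → π∥ = -3-9·λ ≈ -24.7279, π⊥ = -3-9·λ' ≈ 0.7279 ∈ [0.7, 1.7) ⇒ IN Λ
candidate 6: (m,n)=(3,5) → π∥ = 3+5·λ ≈ 15.0711, π⊥ = 3+5·λ' ≈ 0.9289 ∈ [0.7, 1.7) ⇒ IN Λ
candidate 7: (m,n)=(1,2) → π∥ = 1+2·λ ≈ 5.8284, π⊥ = 1+2·λ' ≈ 0.1716 ∉ [0.7, 1.7) ⇒ out
candidate 8: (m,n)=(10,-3) → π∥ = 10-3·λ ≈ 2.7574, π⊥ = 10-3·λ' ≈ 11.2426 ∉ [0.7, 1.7) ⇒ out
candidate 9: (m,n)=(4,11) → π∥ = 4+11·λ ≈ 30.5563, π⊥ = 4+11·λ' ≈ -0.5563 ∉ [0.7, 1.7) ⇒ out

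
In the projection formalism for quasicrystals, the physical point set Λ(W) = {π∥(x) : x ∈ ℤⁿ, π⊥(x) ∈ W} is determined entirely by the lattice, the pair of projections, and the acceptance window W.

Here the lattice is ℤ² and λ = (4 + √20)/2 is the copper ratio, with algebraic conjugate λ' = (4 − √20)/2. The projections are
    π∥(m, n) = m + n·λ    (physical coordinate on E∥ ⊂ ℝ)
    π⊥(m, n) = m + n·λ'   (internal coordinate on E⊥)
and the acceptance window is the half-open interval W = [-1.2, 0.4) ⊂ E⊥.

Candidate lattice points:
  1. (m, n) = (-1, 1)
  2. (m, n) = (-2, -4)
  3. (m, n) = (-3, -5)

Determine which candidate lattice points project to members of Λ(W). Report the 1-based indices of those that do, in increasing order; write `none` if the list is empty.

2

Compute λ' = (4−√20)/2 = -0.23607, so π⊥(m,n) = m -0.23607·n.
candidate 1: (m,n)=(-1,1) → π∥ = -1+1·λ ≈ 3.23607, π⊥ = -1+1·λ' ≈ -1.23607 ∉ [-1.2, 0.4) ⇒ out
candidate 2: (m,n)=(-2,-4) → π∥ = -2-4·λ ≈ -18.94427, π⊥ = -2-4·λ' ≈ -1.05573 ∈ [-1.2, 0.4) ⇒ IN Λ
candidate 3: (m,n)=(-3,-5) → π∥ = -3-5·λ ≈ -24.18034, π⊥ = -3-5·λ' ≈ -1.81966 ∉ [-1.2, 0.4) ⇒ out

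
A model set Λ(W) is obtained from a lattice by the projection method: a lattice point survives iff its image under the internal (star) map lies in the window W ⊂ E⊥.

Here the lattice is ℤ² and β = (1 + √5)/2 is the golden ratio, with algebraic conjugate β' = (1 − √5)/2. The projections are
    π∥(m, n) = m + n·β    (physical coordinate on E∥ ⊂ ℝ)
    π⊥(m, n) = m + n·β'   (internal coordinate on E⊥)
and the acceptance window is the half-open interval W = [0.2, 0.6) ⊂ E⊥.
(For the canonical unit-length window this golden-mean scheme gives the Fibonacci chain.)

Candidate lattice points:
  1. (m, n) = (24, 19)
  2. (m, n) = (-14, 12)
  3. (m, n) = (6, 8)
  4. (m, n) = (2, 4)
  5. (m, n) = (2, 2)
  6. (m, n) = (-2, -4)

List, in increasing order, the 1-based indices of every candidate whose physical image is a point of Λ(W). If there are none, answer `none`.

6

Compute β' = (1−√5)/2 = -0.618034, so π⊥(m,n) = m -0.618034·n.
#1 (24,19): internal coord 24 + (19)·β' = +12.257354; +12.257354 ∉ [0.2, 0.6) → out
#2 (-14,12): internal coord -14 + (12)·β' = -21.416408; -21.416408 ∉ [0.2, 0.6) → out
#3 (6,8): internal coord 6 + (8)·β' = +1.055728; +1.055728 ∉ [0.2, 0.6) → out
#4 (2,4): internal coord 2 + (4)·β' = -0.472136; -0.472136 ∉ [0.2, 0.6) → out
#5 (2,2): internal coord 2 + (2)·β' = +0.763932; +0.763932 ∉ [0.2, 0.6) → out
#6 (-2,-4): internal coord -2 + (-4)·β' = +0.472136; +0.472136 ∈ [0.2, 0.6) → IN Λ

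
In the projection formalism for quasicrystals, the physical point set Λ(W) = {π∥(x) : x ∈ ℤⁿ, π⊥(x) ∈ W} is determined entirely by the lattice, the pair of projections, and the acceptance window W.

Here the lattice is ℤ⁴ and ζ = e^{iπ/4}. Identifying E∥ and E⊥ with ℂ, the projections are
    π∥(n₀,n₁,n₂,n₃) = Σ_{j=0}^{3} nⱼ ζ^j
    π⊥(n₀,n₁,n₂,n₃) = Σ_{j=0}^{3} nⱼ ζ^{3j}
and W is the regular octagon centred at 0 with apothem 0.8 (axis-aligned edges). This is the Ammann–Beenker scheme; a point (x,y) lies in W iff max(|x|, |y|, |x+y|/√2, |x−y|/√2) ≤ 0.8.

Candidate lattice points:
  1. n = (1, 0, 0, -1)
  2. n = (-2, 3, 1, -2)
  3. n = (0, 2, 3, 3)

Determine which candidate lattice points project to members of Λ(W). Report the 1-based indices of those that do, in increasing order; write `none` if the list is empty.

With ζ = e^{iπ/4} the internal vectors are ζ^0,ζ^3,ζ^6,ζ^9.
candidate 1: n = (1, 0, 0, -1) → π⊥ ≈ (+0.29289, -0.70711); max(|x|,|y|,|x±y|/√2) = 0.70711 ≤ 0.8 ⇒ ∈ W
candidate 2: n = (-2, 3, 1, -2) → π⊥ ≈ (-5.53553, -0.29289); max(|x|,|y|,|x±y|/√2) = 5.53553 > 0.8 ⇒ ∉ W
candidate 3: n = (0, 2, 3, 3) → π⊥ ≈ (+0.70711, +0.53553); max(|x|,|y|,|x±y|/√2) = 0.87868 > 0.8 ⇒ ∉ W

1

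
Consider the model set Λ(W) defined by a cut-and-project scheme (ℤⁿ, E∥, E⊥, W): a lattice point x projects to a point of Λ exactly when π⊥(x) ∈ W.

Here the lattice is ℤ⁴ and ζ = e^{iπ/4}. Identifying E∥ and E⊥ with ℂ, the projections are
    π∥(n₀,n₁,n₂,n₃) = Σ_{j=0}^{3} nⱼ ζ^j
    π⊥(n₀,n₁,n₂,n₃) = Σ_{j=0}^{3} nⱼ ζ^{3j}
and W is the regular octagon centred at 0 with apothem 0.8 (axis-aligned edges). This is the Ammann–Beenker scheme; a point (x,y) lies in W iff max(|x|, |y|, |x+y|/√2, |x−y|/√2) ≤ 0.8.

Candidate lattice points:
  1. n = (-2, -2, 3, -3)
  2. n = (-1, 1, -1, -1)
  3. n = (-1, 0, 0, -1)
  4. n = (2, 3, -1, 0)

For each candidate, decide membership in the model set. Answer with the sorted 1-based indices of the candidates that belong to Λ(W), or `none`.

π⊥(n) = n₀ + n₁ζ³ + n₂ζ⁶ + n₃ζ⁹ where ζ = e^{iπ/4}.
candidate 1: n = (-2, -2, 3, -3) → π⊥ ≈ (-2.7071, -6.5355); max(|x|,|y|,|x±y|/√2) = 6.5355 > 0.8 ⇒ ∉ W
candidate 2: n = (-1, 1, -1, -1) → π⊥ ≈ (-2.4142, +1.0000); max(|x|,|y|,|x±y|/√2) = 2.4142 > 0.8 ⇒ ∉ W
candidate 3: n = (-1, 0, 0, -1) → π⊥ ≈ (-1.7071, -0.7071); max(|x|,|y|,|x±y|/√2) = 1.7071 > 0.8 ⇒ ∉ W
candidate 4: n = (2, 3, -1, 0) → π⊥ ≈ (-0.1213, +3.1213); max(|x|,|y|,|x±y|/√2) = 3.1213 > 0.8 ⇒ ∉ W

none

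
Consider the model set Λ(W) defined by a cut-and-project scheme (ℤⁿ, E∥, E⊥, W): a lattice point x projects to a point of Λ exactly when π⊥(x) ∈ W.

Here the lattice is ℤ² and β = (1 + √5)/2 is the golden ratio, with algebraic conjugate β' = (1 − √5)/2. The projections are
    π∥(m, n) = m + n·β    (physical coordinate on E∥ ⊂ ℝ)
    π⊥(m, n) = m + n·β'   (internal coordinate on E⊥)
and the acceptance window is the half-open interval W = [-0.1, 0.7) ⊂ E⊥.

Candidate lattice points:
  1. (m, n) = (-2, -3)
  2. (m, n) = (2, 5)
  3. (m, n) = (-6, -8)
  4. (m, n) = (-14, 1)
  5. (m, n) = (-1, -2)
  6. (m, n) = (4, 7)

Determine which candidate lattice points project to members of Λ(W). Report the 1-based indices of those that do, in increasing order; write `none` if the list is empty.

β' = (1−√5)/2 ≈ -0.618034.
[1] lift (-2,-3): star map gives -0.145898; window check -0.1 ≤ -0.145898 < 0.7 is false → out
[2] lift (2,5): star map gives -1.090170; window check -0.1 ≤ -1.090170 < 0.7 is false → out
[3] lift (-6,-8): star map gives -1.055728; window check -0.1 ≤ -1.055728 < 0.7 is false → out
[4] lift (-14,1): star map gives -14.618034; window check -0.1 ≤ -14.618034 < 0.7 is false → out
[5] lift (-1,-2): star map gives 0.236068; window check -0.1 ≤ 0.236068 < 0.7 is true → IN Λ
[6] lift (4,7): star map gives -0.326238; window check -0.1 ≤ -0.326238 < 0.7 is false → out

5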